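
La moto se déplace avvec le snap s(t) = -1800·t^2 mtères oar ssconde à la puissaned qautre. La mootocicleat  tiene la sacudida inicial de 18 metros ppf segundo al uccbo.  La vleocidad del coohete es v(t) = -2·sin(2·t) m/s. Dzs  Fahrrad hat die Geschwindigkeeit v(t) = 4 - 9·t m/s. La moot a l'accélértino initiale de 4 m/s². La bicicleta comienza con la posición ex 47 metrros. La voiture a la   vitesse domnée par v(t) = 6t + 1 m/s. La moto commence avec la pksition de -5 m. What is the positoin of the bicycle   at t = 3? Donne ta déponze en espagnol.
Partiendo de la velocidad v(t) = 4 - 9·t, tomamos 1 antiderivada. La antiderivada de la velocidad es la posición. Usando x(0) = 47, obtenemos x(t) = -9·t^2/2 + 4·t + 47. Tenemos la posición x(t) = -9·t^2/2 + 4·t + 47. Sustituyendo t = 3: x(3) = 37/2.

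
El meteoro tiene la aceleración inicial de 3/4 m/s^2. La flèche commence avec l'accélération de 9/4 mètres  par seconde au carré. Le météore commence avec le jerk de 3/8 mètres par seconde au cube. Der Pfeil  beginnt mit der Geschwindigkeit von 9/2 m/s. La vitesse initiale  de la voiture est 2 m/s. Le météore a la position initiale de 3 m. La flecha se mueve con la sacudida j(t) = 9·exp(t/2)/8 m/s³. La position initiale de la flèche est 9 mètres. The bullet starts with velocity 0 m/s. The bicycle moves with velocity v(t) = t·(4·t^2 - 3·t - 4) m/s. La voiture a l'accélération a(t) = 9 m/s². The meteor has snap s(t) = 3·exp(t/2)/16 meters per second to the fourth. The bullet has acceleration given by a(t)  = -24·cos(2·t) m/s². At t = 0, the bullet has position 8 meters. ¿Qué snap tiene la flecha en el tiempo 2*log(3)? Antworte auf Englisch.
Starting from jerk j(t) = 9·exp(t/2)/8, we take 1 derivative. The derivative of jerk gives snap: s(t) = 9·exp(t/2)/16. We have snap s(t) = 9·exp(t/2)/16. Substituting t = 2*log(3): s(2*log(3)) = 27/16.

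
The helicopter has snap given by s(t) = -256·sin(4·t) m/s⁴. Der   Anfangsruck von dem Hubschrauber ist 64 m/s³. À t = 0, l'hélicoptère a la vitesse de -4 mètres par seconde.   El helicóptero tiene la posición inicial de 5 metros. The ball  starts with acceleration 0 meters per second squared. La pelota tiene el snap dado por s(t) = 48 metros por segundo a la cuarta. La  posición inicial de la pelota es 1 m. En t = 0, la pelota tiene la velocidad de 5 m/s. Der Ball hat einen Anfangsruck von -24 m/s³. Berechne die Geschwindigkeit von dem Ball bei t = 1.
Wir müssen unsere Gleichung für den Snap s(t) = 48 3-mal integrieren. Das Integral von dem Snap ist der Ruck. Mit j(0) = -24 erhalten wir j(t) = 48·t - 24. Die Stammfunktion von dem Ruck ist die Beschleunigung. Mit a(0) = 0 erhalten wir a(t) = 24·t·(t - 1). Das Integral von der Beschleunigung, mit v(0) = 5, ergibt die Geschwindigkeit: v(t) = 8·t^3 - 12·t^2 + 5. Wir haben die Geschwindigkeit v(t) = 8·t^3 - 12·t^2 + 5. Durch Einsetzen von t = 1: v(1) = 1.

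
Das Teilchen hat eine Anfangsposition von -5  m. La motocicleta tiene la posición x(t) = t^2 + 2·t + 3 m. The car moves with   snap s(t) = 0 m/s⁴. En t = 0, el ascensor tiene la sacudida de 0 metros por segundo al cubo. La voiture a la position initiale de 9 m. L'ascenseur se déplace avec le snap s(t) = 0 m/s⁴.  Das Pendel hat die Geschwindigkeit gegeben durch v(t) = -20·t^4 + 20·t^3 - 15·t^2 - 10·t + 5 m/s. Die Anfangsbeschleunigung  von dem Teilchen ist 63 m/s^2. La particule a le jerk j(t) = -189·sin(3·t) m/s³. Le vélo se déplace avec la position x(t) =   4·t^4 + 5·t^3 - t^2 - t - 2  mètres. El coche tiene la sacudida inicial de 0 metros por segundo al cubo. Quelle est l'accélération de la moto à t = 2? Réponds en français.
Nous devons dériver notre équation de la position x(t) = t^2 + 2·t + 3 2 fois. En dérivant la position, nous obtenons la vitesse: v(t) = 2·t + 2. En prenant d/dt de v(t), nous trouvons a(t) = 2. De l'équation de l'accélération a(t) = 2, nous substituons t = 2 pour obtenir a = 2.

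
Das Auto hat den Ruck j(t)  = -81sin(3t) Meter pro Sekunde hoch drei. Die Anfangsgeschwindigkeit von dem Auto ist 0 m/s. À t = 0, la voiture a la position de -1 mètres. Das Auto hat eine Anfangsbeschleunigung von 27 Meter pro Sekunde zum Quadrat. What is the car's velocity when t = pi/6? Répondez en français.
Pour résoudre ceci, nous devons prendre 2 primitives de notre équation du jerk j(t) = -81·sin(3·t). L'intégrale du jerk est l'accélération. En utilisant a(0) = 27, nous obtenons a(t) = 27·cos(3·t). En prenant ∫a(t)dt et en appliquant v(0) = 0, nous trouvons v(t) = 9·sin(3·t). En utilisant v(t) = 9·sin(3·t) et en substituant t = pi/6, nous trouvons v = 9.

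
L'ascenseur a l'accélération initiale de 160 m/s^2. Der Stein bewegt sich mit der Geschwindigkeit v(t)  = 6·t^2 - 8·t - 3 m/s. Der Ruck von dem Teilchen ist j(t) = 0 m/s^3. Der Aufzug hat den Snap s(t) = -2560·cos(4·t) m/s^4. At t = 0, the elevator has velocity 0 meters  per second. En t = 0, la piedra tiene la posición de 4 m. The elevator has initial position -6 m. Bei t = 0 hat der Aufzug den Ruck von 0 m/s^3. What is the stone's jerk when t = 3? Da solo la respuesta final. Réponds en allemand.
Die Antwort ist 12.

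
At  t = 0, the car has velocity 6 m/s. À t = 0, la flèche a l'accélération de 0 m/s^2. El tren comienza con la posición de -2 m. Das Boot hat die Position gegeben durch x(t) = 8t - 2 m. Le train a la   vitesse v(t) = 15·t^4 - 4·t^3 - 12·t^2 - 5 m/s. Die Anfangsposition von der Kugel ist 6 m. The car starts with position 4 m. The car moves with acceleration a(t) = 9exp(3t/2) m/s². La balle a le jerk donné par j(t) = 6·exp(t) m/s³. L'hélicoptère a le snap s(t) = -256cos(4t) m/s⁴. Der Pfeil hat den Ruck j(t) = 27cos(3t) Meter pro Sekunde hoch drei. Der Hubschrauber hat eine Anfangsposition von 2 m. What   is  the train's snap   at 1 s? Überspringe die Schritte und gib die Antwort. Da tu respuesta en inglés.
At t = 1, s = 336.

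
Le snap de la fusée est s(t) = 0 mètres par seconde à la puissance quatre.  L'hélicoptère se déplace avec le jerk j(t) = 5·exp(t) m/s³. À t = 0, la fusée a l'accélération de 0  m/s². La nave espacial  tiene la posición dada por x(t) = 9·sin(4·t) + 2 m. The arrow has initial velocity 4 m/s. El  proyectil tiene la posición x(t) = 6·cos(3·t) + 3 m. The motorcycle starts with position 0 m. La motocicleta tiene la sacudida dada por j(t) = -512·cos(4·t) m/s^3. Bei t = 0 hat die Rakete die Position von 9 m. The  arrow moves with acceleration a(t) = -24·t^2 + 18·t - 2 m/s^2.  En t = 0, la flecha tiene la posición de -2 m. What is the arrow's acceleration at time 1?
We have acceleration a(t) = -24·t^2 + 18·t - 2. Substituting t = 1: a(1) = -8.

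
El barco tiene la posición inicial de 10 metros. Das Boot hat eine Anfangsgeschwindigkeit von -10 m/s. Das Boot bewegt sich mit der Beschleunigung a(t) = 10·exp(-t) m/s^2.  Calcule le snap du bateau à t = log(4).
En partant de l'accélération a(t) = 10·exp(-t), nous prenons 2 dérivées. En prenant d/dt de a(t), nous trouvons j(t) = -10·exp(-t). En prenant d/dt de j(t), nous trouvons s(t) = 10·exp(-t). En utilisant s(t) = 10·exp(-t) et en substituant t = log(4), nous trouvons s = 5/2.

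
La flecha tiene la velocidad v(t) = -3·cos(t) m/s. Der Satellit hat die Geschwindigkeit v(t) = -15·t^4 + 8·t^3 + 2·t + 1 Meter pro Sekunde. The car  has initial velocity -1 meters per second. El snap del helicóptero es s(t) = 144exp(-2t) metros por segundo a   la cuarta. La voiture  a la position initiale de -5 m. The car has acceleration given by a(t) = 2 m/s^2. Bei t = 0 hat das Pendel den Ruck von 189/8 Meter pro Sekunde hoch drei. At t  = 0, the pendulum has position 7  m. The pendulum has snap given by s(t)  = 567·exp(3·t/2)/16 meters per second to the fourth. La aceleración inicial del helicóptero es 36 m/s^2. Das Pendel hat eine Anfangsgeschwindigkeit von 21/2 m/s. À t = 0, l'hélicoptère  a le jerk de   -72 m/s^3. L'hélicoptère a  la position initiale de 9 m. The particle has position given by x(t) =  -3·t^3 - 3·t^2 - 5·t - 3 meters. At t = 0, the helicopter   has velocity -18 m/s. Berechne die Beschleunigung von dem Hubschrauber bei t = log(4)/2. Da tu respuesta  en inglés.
Starting from snap s(t) = 144·exp(-2·t), we take 2 antiderivatives. The antiderivative of snap is jerk. Using j(0) = -72, we get j(t) = -72·exp(-2·t). Integrating jerk and using the initial condition a(0) = 36, we get a(t) = 36·exp(-2·t). From the given acceleration equation a(t) = 36·exp(-2·t), we substitute t = log(4)/2 to get a = 9.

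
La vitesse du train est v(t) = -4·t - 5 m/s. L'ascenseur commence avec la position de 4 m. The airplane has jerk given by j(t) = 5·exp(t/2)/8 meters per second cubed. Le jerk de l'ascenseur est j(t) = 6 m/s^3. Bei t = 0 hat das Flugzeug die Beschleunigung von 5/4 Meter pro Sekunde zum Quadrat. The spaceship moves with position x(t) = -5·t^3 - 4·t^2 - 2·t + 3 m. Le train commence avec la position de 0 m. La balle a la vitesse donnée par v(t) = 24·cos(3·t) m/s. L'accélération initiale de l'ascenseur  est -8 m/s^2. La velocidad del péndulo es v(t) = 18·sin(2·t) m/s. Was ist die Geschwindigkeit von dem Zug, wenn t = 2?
Wir haben die Geschwindigkeit v(t) = -4·t - 5. Durch Einsetzen von t = 2: v(2) = -13.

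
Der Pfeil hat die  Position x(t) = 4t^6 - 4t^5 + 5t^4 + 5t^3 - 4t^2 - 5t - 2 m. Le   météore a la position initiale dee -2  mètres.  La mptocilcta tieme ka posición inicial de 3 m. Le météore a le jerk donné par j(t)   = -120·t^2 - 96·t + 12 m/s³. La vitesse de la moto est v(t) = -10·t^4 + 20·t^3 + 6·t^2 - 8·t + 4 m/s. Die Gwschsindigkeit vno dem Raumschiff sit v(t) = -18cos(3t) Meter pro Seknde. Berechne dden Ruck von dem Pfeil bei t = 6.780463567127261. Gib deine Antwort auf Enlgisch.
To solve this, we need to take 3 derivatives of our position equation x(t) = 4·t^6 - 4·t^5 + 5·t^4 + 5·t^3 - 4·t^2 - 5·t - 2. The derivative of position gives velocity: v(t) = 24·t^5 - 20·t^4 + 20·t^3 + 15·t^2 - 8·t - 5. Taking d/dt of v(t), we find a(t) = 120·t^4 - 80·t^3 + 60·t^2 + 30·t - 8. Differentiating acceleration, we get jerk: j(t) = 480·t^3 - 240·t^2 + 120·t + 30. From the given jerk equation j(t) = 480·t^3 - 240·t^2 + 120·t + 30, we substitute t = 6.780463567127261 to get j = 139439.979594078.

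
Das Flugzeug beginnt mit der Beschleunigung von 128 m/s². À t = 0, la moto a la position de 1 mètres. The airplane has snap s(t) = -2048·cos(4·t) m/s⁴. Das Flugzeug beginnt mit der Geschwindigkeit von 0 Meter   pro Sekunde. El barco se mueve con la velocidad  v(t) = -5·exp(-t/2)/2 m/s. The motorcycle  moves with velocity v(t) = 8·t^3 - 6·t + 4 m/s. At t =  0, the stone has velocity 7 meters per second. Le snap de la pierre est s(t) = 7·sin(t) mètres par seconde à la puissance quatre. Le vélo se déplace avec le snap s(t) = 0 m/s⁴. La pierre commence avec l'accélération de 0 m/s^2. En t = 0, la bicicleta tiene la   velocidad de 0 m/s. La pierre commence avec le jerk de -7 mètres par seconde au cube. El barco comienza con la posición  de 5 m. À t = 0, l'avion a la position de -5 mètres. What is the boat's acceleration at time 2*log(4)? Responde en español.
Para resolver esto, necesitamos tomar 1 derivada de nuestra ecuación de la velocidad v(t) = -5·exp(-t/2)/2. La derivada de la velocidad da la aceleración: a(t) = 5·exp(-t/2)/4. De la ecuación de la aceleración a(t) = 5·exp(-t/2)/4, sustituimos t = 2*log(4) para obtener a = 5/16.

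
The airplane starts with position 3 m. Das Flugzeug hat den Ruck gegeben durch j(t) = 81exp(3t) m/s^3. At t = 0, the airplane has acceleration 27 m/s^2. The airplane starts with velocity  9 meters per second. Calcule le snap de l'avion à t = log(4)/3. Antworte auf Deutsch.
Um dies zu lösen, müssen wir 1 Ableitung unserer Gleichung für den Ruck j(t) = 81·exp(3·t) nehmen. Mit d/dt von j(t) finden wir s(t) = 243·exp(3·t). Mit s(t) = 243·exp(3·t) und Einsetzen von t = log(4)/3, finden wir s = 972.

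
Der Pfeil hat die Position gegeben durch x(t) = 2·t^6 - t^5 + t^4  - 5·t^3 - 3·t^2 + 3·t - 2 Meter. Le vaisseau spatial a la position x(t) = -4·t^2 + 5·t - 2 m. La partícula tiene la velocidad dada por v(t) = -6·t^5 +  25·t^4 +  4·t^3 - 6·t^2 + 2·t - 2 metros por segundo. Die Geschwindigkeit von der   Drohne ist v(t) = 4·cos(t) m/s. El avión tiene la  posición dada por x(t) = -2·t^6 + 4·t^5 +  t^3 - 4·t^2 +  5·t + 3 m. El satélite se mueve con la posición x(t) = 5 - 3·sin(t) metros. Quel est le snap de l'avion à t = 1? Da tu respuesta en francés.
En partant de la position x(t) = -2·t^6 + 4·t^5 + t^3 - 4·t^2 + 5·t + 3, nous prenons 4 dérivées. En dérivant la position, nous obtenons la vitesse: v(t) = -12·t^5 + 20·t^4 + 3·t^2 - 8·t + 5. En dérivant la vitesse, nous obtenons l'accélération: a(t) = -60·t^4 + 80·t^3 + 6·t - 8. En prenant d/dt de a(t), nous trouvons j(t) = -240·t^3 + 240·t^2 + 6. En prenant d/dt de j(t), nous trouvons s(t) = -720·t^2 + 480·t. De l'équation du snap s(t) = -720·t^2 + 480·t, nous substituons t = 1 pour obtenir s = -240.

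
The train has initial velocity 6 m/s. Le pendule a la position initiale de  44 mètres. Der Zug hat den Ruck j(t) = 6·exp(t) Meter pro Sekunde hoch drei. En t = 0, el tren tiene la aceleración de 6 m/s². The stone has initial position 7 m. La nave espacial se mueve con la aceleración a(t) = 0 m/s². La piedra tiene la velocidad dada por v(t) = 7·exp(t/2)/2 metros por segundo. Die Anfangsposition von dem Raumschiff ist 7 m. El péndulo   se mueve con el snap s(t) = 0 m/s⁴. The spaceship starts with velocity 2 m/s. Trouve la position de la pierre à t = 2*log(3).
Pour résoudre ceci, nous devons prendre 1 primitive de notre équation de la vitesse v(t) = 7·exp(t/2)/2. L'intégrale de la vitesse est la position. En utilisant x(0) = 7, nous obtenons x(t) = 7·exp(t/2). En utilisant x(t) = 7·exp(t/2) et en substituant t = 2*log(3), nous trouvons x = 21.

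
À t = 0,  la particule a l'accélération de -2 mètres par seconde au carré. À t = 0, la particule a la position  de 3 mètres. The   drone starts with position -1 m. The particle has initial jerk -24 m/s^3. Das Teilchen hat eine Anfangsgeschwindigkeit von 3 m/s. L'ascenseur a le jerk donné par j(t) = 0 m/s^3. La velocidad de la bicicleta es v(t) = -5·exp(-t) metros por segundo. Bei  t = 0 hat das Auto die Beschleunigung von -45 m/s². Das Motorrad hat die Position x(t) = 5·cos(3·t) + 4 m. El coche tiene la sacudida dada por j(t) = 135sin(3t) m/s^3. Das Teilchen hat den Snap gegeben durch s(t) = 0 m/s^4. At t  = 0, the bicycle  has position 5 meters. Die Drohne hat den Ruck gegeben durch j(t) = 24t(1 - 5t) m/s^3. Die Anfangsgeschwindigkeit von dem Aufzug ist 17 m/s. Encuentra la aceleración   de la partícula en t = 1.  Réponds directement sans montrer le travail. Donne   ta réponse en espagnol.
a(1) = -26.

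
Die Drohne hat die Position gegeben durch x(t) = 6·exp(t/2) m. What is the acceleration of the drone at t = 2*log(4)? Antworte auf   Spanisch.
Debemos derivar nuestra ecuación de la posición x(t) = 6·exp(t/2) 2 veces. La derivada de la posición da la velocidad: v(t) = 3·exp(t/2). Tomando d/dt de v(t), encontramos a(t) = 3·exp(t/2)/2. Tenemos la aceleración a(t) = 3·exp(t/2)/2. Sustituyendo t = 2*log(4): a(2*log(4)) = 6.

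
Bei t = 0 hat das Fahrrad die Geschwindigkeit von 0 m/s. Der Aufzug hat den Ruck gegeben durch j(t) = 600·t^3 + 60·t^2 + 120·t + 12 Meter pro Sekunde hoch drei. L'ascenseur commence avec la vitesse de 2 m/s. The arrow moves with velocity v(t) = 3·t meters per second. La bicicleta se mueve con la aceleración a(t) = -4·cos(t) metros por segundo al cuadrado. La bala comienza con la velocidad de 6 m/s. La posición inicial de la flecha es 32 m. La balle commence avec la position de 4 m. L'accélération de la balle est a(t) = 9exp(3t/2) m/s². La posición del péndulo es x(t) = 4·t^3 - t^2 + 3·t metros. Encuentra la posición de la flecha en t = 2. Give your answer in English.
We must find the antiderivative of our velocity equation v(t) = 3·t 1 time. Finding the integral of v(t) and using x(0) = 32: x(t) = 3·t^2/2 + 32. We have position x(t) = 3·t^2/2 + 32. Substituting t = 2: x(2) = 38.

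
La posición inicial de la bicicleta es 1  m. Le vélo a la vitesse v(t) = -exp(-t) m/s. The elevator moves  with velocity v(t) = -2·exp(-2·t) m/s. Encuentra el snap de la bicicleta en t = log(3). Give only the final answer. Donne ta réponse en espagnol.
En t = log(3), s = 1/3.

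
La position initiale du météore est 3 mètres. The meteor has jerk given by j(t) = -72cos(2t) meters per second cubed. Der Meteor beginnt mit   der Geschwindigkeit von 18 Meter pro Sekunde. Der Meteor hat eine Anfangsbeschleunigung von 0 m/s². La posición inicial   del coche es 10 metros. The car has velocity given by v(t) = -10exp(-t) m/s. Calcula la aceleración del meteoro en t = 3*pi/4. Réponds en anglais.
Starting from jerk j(t) = -72·cos(2·t), we take 1 antiderivative. The antiderivative of jerk is acceleration. Using a(0) = 0, we get a(t) = -36·sin(2·t). Using a(t) = -36·sin(2·t) and substituting t = 3*pi/4, we find a = 36.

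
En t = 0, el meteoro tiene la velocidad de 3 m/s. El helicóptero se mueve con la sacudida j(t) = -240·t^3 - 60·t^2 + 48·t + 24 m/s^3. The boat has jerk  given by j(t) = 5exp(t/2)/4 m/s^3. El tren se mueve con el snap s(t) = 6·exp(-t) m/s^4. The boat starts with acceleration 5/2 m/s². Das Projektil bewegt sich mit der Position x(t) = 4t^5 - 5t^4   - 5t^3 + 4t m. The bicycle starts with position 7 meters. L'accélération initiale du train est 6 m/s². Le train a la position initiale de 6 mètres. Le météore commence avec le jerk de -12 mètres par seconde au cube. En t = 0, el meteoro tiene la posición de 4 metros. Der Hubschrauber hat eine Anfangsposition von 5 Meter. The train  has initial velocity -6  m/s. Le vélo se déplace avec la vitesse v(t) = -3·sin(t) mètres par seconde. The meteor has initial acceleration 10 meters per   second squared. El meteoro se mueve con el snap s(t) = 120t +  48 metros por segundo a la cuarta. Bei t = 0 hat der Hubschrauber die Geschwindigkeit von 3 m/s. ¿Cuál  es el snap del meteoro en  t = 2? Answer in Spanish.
Usando s(t) = 120·t + 48 y sustituyendo t = 2, encontramos s = 288.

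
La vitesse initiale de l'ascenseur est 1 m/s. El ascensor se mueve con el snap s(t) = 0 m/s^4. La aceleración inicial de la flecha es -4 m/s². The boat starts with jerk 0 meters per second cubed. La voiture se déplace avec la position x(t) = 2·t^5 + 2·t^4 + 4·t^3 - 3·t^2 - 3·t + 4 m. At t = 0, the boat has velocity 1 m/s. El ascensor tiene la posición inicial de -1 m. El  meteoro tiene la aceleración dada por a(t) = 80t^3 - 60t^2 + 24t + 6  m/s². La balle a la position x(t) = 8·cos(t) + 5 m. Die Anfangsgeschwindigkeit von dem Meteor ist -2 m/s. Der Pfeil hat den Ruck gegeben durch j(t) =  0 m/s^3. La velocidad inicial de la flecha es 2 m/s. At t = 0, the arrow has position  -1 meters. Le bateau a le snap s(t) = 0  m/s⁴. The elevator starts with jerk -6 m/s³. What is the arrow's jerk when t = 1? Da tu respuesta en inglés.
We have jerk j(t) = 0. Substituting t = 1: j(1) = 0.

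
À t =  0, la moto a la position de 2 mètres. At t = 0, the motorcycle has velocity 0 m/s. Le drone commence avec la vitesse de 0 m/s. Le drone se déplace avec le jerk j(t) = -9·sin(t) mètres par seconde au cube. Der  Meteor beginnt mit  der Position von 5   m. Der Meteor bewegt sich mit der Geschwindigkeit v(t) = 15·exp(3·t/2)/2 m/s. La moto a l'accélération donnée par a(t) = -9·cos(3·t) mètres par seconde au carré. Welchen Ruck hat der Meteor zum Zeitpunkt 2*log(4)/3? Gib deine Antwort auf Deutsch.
Ausgehend von der Geschwindigkeit v(t) = 15·exp(3·t/2)/2, nehmen wir 2 Ableitungen. Mit d/dt von v(t) finden wir a(t) = 45·exp(3·t/2)/4. Mit d/dt von a(t) finden wir j(t) = 135·exp(3·t/2)/8. Mit j(t) = 135·exp(3·t/2)/8 und Einsetzen von t = 2*log(4)/3, finden wir j = 135/2.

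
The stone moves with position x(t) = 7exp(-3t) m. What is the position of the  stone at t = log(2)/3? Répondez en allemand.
Mit x(t) = 7·exp(-3·t) und Einsetzen von t = log(2)/3, finden wir x = 7/2.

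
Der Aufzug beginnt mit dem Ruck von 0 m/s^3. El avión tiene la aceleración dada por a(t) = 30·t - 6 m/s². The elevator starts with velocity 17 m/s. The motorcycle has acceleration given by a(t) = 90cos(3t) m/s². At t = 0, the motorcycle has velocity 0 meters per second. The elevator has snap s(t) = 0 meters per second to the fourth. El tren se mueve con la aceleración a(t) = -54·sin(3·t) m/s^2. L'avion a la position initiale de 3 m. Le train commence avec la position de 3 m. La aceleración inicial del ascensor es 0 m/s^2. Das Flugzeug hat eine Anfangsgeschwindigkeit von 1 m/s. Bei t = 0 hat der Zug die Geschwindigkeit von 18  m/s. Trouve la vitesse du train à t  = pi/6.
En partant de l'accélération a(t) = -54·sin(3·t), nous prenons 1 intégrale. La primitive de l'accélération est la vitesse. En utilisant v(0) = 18, nous obtenons v(t) = 18·cos(3·t). En utilisant v(t) = 18·cos(3·t) et en substituant t = pi/6, nous trouvons v = 0.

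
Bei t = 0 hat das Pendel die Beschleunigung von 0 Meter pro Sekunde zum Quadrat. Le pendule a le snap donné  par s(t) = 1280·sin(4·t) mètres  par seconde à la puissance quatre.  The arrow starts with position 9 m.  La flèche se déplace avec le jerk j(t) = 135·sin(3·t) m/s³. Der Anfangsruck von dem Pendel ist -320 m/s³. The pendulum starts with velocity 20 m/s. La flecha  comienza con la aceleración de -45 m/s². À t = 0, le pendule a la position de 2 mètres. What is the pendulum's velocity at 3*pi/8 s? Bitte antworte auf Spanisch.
Necesitamos integrar nuestra ecuación del snap s(t) = 1280·sin(4·t) 3 veces. Integrando el snap y usando la condición inicial j(0) = -320, obtenemos j(t) = -320·cos(4·t). Tomando ∫j(t)dt y aplicando a(0) = 0, encontramos a(t) = -80·sin(4·t). Tomando ∫a(t)dt y aplicando v(0) = 20, encontramos v(t) = 20·cos(4·t). Usando v(t) = 20·cos(4·t) y sustituyendo t = 3*pi/8, encontramos v = 0.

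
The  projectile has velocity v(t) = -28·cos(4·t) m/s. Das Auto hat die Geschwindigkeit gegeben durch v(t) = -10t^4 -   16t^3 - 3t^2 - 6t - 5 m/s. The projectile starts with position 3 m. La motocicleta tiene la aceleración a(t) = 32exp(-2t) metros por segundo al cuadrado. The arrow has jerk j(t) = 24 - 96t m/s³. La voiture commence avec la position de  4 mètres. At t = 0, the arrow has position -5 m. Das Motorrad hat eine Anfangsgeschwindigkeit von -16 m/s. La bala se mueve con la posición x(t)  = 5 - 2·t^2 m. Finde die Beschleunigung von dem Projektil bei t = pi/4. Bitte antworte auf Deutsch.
Ausgehend von der Geschwindigkeit v(t) = -28·cos(4·t), nehmen wir 1 Ableitung. Durch Ableiten von der Geschwindigkeit erhalten wir die Beschleunigung: a(t) = 112·sin(4·t). Wir haben die Beschleunigung a(t) = 112·sin(4·t). Durch Einsetzen von t = pi/4: a(pi/4) = 0.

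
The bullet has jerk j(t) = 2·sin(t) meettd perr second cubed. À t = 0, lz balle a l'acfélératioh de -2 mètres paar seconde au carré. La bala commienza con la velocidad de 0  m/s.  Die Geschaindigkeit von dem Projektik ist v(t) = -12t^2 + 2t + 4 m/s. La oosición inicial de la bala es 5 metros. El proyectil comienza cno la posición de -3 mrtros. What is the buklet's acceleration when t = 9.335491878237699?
We need to integrate our jerk equation j(t) = 2·sin(t) 1 time. The antiderivative of jerk, with a(0) = -2, gives acceleration: a(t) = -2·cos(t). From the given acceleration equation a(t) = -2·cos(t), we substitute t = 9.335491878237699 to get a = 1.99203329013036.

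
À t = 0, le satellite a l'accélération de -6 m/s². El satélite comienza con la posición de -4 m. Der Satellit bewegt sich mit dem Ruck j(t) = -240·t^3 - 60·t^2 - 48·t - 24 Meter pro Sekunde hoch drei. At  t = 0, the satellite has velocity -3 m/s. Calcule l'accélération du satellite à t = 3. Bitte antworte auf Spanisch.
Debemos encontrar la antiderivada de nuestra ecuación de la sacudida j(t) = -240·t^3 - 60·t^2 - 48·t - 24 1 vez. Integrando la sacudida y usando la condición inicial a(0) = -6, obtenemos a(t) = -60·t^4 - 20·t^3 - 24·t^2 - 24·t - 6. De la ecuación de la aceleración a(t) = -60·t^4 - 20·t^3 - 24·t^2 - 24·t - 6, sustituimos t = 3 para obtener a = -5694.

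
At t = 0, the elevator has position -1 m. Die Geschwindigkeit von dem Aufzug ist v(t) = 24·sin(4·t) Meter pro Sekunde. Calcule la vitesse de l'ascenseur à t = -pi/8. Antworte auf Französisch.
En utilisant v(t) = 24·sin(4·t) et en substituant t = -pi/8, nous trouvons v = -24.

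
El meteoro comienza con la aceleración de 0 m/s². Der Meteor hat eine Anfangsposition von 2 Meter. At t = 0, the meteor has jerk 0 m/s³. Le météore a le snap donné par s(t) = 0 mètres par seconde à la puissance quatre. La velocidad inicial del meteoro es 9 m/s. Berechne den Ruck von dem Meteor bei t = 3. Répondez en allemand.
Ausgehend von dem Snap s(t) = 0, nehmen wir 1 Stammfunktion. Mit ∫s(t)dt und Anwendung von j(0) = 0, finden wir j(t) = 0. Mit j(t) = 0 und Einsetzen von t = 3, finden wir j = 0.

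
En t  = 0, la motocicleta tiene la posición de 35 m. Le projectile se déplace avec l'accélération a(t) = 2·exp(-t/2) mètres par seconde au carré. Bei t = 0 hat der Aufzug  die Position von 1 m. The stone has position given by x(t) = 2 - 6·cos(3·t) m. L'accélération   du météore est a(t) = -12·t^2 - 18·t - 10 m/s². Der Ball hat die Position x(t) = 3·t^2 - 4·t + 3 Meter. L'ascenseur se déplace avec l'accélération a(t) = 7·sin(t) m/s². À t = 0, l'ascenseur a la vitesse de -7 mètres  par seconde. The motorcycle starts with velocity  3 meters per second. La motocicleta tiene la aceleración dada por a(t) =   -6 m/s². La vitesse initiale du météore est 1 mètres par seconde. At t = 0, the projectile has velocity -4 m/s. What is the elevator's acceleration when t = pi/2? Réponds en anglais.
We have acceleration a(t) = 7·sin(t). Substituting t = pi/2: a(pi/2) = 7.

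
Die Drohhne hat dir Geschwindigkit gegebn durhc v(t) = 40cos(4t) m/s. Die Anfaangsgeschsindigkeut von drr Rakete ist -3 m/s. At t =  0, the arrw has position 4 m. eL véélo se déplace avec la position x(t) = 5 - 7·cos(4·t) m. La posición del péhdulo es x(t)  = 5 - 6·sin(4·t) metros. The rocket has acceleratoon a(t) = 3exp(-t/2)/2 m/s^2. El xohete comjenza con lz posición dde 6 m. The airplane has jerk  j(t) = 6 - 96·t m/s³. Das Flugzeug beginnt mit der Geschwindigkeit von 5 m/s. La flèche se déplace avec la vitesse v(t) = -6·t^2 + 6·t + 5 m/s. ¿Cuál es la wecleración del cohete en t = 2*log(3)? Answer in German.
Mit a(t) = 3·exp(-t/2)/2 und Einsetzen von t = 2*log(3), finden wir a = 1/2.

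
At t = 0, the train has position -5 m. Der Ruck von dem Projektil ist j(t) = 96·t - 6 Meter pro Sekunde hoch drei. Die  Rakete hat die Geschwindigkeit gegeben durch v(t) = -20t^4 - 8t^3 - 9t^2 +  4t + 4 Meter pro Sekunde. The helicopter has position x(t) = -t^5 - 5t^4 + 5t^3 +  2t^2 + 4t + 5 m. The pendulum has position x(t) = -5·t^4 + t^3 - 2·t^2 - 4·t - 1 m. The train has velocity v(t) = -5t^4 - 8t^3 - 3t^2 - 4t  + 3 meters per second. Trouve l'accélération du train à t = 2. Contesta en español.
Para resolver esto, necesitamos tomar 1 derivada de nuestra ecuación de la velocidad v(t) = -5·t^4 - 8·t^3 - 3·t^2 - 4·t + 3. La derivada de la velocidad da la aceleración: a(t) = -20·t^3 - 24·t^2 - 6·t - 4. Tenemos la aceleración a(t) = -20·t^3 - 24·t^2 - 6·t - 4. Sustituyendo t = 2: a(2) = -272.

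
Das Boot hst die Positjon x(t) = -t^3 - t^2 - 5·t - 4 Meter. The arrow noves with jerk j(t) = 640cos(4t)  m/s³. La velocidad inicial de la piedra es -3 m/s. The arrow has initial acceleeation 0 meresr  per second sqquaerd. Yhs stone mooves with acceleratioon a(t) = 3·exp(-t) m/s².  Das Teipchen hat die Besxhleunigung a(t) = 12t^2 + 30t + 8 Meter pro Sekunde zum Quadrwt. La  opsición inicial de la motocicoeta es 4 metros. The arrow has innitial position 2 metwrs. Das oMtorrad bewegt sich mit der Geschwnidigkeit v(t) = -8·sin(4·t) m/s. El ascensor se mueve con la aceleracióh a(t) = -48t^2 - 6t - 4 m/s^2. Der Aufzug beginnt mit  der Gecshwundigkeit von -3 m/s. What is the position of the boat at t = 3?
From the given position equation x(t) = -t^3 - t^2 - 5·t - 4, we substitute t = 3 to get x = -55.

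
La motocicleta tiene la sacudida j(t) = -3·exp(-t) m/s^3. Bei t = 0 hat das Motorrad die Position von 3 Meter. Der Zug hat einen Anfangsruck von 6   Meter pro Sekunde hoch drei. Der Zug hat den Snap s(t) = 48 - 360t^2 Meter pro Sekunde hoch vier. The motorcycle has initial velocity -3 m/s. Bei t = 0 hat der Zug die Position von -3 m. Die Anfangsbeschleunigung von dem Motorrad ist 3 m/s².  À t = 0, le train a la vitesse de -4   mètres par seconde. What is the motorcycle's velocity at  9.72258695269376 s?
We must find the antiderivative of our jerk equation j(t) = -3·exp(-t) 2 times. The integral of jerk is acceleration. Using a(0) = 3, we get a(t) = 3·exp(-t). Integrating acceleration and using the initial condition v(0) = -3, we get v(t) = -3·exp(-t). We have velocity v(t) = -3·exp(-t). Substituting t = 9.72258695269376: v(9.72258695269376) = -0.000179744409383352.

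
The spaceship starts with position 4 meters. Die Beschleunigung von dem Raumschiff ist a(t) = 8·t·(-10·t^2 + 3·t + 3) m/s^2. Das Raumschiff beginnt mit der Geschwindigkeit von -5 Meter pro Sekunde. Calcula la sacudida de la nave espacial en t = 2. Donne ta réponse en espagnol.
Debemos derivar nuestra ecuación de la aceleración a(t) = 8·t·(-10·t^2 + 3·t + 3) 1 vez. La derivada de la aceleración da la sacudida: j(t) = -80·t^2 + 8·t·(3 - 20·t) + 24·t + 24. Tenemos la sacudida j(t) = -80·t^2 + 8·t·(3 - 20·t) + 24·t + 24. Sustituyendo t = 2: j(2) = -840.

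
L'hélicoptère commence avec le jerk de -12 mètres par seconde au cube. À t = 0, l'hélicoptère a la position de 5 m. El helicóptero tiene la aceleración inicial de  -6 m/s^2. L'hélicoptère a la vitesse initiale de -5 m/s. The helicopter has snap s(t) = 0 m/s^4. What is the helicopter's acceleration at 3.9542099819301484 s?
To find the answer, we compute 2 antiderivatives of s(t) = 0. Integrating snap and using the initial condition j(0) = -12, we get j(t) = -12. Taking ∫j(t)dt and applying a(0) = -6, we find a(t) = -12·t - 6. From the given acceleration equation a(t) = -12·t - 6, we substitute t = 3.9542099819301484 to get a = -53.4505197831618.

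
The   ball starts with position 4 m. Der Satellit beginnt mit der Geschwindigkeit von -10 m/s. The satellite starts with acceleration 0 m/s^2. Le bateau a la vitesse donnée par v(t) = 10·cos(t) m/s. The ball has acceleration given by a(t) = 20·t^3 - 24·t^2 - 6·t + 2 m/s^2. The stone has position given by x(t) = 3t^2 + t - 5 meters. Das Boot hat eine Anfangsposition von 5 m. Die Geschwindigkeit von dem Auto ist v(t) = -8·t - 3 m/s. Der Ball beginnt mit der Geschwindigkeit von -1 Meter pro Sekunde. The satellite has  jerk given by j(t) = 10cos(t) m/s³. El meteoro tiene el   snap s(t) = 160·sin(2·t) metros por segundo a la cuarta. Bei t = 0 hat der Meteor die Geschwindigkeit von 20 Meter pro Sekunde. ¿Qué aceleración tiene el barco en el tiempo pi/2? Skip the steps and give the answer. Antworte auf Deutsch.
Die Beschleunigung bei t = pi/2 ist a = -10.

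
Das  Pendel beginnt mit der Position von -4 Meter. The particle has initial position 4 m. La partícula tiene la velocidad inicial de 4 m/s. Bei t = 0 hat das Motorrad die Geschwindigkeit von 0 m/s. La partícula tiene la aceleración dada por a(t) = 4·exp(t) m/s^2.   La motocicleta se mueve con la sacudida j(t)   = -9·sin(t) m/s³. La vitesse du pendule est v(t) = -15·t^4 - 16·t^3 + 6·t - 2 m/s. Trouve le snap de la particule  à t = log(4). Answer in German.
Ausgehend von der Beschleunigung a(t) = 4·exp(t), nehmen wir 2 Ableitungen. Mit d/dt von a(t) finden wir j(t) = 4·exp(t). Durch Ableiten von dem Ruck erhalten wir den Snap: s(t) = 4·exp(t). Aus der Gleichung für den Snap s(t) = 4·exp(t), setzen wir t = log(4) ein und erhalten s = 16.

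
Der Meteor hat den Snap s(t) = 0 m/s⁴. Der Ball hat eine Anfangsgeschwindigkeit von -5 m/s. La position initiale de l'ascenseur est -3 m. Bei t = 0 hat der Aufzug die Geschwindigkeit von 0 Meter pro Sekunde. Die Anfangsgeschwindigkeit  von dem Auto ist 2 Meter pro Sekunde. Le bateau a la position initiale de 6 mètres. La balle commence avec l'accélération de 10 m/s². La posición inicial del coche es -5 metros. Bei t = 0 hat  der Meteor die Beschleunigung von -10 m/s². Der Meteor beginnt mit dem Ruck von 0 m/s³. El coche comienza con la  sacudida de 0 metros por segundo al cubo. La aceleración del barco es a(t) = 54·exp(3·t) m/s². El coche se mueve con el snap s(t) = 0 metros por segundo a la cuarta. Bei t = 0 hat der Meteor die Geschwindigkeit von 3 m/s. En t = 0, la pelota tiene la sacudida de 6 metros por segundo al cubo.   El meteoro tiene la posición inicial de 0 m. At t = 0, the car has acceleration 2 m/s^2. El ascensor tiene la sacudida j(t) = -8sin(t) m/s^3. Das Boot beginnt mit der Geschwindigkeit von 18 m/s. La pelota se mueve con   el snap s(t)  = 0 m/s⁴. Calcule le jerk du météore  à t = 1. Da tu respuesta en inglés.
We must find the antiderivative of our snap equation s(t) = 0 1 time. The antiderivative of snap, with j(0) = 0, gives jerk: j(t) = 0. We have jerk j(t) = 0. Substituting t = 1: j(1) = 0.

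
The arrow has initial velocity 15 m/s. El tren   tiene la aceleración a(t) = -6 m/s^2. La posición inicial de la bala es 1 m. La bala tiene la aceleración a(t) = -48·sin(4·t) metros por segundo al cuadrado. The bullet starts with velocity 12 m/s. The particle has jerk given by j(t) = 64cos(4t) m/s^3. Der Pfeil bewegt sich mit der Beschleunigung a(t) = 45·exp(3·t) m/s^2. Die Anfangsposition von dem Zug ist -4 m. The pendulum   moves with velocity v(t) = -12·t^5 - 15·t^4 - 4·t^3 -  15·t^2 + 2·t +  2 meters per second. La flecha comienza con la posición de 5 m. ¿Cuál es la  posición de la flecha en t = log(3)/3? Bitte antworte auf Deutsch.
Wir müssen das Integral unserer Gleichung für die Beschleunigung a(t) = 45·exp(3·t) 2-mal finden. Das Integral von der Beschleunigung, mit v(0) = 15, ergibt die Geschwindigkeit: v(t) = 15·exp(3·t). Die Stammfunktion von der Geschwindigkeit, mit x(0) = 5, ergibt die Position: x(t) = 5·exp(3·t). Aus der Gleichung für die Position x(t) = 5·exp(3·t), setzen wir t = log(3)/3 ein und erhalten x = 15.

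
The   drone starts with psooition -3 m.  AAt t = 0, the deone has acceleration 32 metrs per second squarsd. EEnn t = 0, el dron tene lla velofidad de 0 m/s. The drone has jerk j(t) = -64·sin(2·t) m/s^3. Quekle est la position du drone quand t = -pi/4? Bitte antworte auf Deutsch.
Wir müssen unsere Gleichung für den Ruck j(t) = -64·sin(2·t) 3-mal integrieren. Die Stammfunktion von dem Ruck ist die Beschleunigung. Mit a(0) = 32 erhalten wir a(t) = 32·cos(2·t). Das Integral von der Beschleunigung ist die Geschwindigkeit. Mit v(0) = 0 erhalten wir v(t) = 16·sin(2·t). Durch Integration von der Geschwindigkeit und Verwendung der Anfangsbedingung x(0) = -3, erhalten wir x(t) = 5 - 8·cos(2·t). Wir haben die Position x(t) = 5 - 8·cos(2·t). Durch Einsetzen von t = -pi/4: x(-pi/4) = 5.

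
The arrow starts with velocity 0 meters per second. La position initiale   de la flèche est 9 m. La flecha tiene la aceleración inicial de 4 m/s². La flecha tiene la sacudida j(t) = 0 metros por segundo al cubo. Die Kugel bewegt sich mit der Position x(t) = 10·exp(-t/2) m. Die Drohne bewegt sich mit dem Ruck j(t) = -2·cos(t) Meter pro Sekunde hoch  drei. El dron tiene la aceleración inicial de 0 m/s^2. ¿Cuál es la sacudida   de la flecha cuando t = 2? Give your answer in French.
En utilisant j(t) = 0 et en substituant t = 2, nous trouvons j = 0.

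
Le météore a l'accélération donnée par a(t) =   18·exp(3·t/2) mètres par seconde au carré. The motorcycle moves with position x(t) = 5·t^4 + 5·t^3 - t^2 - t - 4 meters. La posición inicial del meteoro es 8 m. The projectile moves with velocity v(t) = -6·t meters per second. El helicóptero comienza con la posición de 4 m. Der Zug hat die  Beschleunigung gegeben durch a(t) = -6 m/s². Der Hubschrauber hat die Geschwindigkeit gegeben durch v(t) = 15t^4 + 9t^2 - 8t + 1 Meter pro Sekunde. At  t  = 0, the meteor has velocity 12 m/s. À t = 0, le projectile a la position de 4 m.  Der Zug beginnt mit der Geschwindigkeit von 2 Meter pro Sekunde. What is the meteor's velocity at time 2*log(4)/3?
To solve this, we need to take 1 integral of our acceleration equation a(t) = 18·exp(3·t/2). Taking ∫a(t)dt and applying v(0) = 12, we find v(t) = 12·exp(3·t/2). From the given velocity equation v(t) = 12·exp(3·t/2), we substitute t = 2*log(4)/3 to get v = 48.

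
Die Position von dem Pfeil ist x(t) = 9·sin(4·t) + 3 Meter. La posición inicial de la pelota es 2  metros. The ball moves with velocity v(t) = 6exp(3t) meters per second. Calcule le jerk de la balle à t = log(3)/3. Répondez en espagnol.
Partiendo de la velocidad v(t) = 6·exp(3·t), tomamos 2 derivadas. Tomando d/dt de v(t), encontramos a(t) = 18·exp(3·t). Derivando la aceleración, obtenemos la sacudida: j(t) = 54·exp(3·t). Usando j(t) = 54·exp(3·t) y sustituyendo t = log(3)/3, encontramos j = 162.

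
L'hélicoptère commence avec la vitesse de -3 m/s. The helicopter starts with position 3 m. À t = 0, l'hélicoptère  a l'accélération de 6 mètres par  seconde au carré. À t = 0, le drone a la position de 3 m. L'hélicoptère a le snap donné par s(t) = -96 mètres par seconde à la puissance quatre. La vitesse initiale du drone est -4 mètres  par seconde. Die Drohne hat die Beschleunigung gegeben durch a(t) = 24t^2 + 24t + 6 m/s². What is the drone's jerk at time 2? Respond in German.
Ausgehend von der Beschleunigung a(t) = 24·t^2 + 24·t + 6, nehmen wir 1 Ableitung. Die Ableitung von der Beschleunigung ergibt den Ruck: j(t) = 48·t + 24. Mit j(t) = 48·t + 24 und Einsetzen von t = 2, finden wir j = 120.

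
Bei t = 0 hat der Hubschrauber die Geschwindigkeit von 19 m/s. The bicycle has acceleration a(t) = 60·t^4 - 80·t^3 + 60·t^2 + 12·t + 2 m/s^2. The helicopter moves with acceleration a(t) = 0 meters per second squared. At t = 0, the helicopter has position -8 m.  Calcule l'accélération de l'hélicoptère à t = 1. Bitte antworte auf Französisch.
Nous avons l'accélération a(t) = 0. En substituant t = 1: a(1) = 0.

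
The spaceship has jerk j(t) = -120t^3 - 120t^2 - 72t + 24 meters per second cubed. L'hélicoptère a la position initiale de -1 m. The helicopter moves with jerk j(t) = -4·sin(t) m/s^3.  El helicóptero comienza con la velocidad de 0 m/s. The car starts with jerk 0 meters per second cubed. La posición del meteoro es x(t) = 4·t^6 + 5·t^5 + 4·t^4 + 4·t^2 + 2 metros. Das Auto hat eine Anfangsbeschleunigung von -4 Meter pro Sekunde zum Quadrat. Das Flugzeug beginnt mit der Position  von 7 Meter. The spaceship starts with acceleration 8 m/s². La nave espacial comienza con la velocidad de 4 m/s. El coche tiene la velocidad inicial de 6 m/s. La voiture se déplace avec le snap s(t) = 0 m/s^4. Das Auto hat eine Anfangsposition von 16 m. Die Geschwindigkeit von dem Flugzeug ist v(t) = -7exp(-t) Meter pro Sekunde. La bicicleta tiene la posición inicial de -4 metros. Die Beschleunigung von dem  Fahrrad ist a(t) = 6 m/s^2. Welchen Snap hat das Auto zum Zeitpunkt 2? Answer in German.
Mit s(t) = 0 und Einsetzen von t = 2, finden wir s = 0.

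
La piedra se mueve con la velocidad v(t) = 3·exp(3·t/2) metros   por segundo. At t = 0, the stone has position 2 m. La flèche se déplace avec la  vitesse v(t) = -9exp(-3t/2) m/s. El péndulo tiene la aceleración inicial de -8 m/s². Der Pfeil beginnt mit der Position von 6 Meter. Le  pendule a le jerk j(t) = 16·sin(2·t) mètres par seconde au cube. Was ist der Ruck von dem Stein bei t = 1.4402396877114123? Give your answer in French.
Nous devons dériver notre équation de la vitesse v(t) = 3·exp(3·t/2) 2 fois. La dérivée de la vitesse donne l'accélération: a(t) = 9·exp(3·t/2)/2. En prenant d/dt de a(t), nous trouvons j(t) = 27·exp(3·t/2)/4. Nous avons le jerk j(t) = 27·exp(3·t/2)/4. En substituant t = 1.4402396877114123: j(1.4402396877114123) = 58.5512264250230.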